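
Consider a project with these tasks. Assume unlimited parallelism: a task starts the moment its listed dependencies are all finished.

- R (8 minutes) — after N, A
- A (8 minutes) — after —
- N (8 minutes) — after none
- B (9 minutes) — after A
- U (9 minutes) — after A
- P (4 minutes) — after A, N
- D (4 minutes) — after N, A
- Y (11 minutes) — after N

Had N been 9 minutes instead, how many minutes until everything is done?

As given, the longest chain is N→Y = 8+11 = 19, so the finish is 19 minutes.
Since N is critical, the +1 change carries straight to that chain (now 20 minutes).
That remains the longest chain; total 20 minutes.

20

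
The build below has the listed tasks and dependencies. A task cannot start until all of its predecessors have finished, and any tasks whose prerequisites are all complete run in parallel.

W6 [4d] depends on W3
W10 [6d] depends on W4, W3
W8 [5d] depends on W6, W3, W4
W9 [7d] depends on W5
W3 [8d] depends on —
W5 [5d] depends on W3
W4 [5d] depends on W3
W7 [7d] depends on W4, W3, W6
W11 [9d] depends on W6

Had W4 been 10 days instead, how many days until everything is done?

25

Critical path before the change: W3→W6→W11 = 8+4+9 = 21 giving 21 days.
The longest path through W4 is only 20 days, so W4 has float 1.
Now W3→W4→W7 = 8+10+7 = 25 is longest, so the finish becomes 25 days.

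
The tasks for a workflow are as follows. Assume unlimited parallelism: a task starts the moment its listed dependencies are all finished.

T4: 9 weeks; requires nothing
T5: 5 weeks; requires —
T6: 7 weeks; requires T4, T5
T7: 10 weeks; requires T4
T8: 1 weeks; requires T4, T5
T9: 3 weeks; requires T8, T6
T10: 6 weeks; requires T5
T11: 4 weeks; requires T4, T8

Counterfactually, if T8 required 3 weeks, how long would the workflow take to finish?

19

The binding path is T4→T6→T9 = 9+7+3 = 19; finish at 19 weeks.
T8 is off the critical path — its longest chain is 14 weeks, giving 5 of slack.
That remains the longest chain; total 19 weeks.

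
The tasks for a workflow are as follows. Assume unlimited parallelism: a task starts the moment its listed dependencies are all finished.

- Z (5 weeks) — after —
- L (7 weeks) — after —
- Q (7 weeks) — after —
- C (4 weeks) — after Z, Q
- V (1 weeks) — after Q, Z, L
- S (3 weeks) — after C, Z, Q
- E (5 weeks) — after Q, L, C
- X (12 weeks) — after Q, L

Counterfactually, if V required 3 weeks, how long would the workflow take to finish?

Actual critical path: L→X = 7+12 = 19 ⇒ 19 weeks.
V has 11 weeks of float (longest path through it is 8).
That remains the longest chain; total 19 weeks.

19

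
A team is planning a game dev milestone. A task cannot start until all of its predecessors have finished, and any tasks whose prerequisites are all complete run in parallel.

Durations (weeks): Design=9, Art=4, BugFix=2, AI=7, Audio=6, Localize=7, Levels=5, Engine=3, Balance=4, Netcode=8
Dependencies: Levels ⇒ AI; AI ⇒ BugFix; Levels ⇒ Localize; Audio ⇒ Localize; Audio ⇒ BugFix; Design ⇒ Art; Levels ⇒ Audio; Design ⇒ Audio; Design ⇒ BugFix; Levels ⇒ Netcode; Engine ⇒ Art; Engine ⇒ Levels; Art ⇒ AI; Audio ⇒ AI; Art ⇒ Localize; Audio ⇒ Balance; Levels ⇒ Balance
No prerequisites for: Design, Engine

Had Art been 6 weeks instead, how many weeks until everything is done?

Baseline: Design→Audio→AI→BugFix = 9+6+7+2 = 24 → 24 weeks.
The longest path through Art is only 22 weeks, so Art has float 2.
New critical path: Design→Art→AI→BugFix = 9+6+7+2 = 24 ⇒ 24 weeks.

24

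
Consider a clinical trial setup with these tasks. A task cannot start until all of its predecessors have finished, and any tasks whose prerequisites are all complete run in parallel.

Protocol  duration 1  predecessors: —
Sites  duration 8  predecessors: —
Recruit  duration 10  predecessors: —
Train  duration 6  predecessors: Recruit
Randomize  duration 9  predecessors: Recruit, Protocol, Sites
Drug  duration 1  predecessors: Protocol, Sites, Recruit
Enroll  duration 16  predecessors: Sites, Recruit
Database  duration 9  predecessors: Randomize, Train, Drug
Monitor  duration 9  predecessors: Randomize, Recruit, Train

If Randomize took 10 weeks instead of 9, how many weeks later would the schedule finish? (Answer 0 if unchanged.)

1

Actual critical path: Recruit→Randomize→Database = 10+9+9 = 28 ⇒ 28 weeks.
Since Randomize is critical, the +1 change carries straight to that chain (now 29 weeks).
No other chain overtakes it, so the finish is 29 weeks.
Change in finish: 29 − 28 = +1 weeks.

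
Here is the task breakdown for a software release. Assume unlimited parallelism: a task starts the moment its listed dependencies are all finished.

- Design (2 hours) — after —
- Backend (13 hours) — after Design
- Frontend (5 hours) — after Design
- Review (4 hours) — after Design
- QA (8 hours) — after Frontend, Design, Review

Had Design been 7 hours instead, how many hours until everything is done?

As given, the longest chain is Design→Backend = 2+13 = 15, so the finish is 15 hours.
Design lies on that path, so at 7 hours the path becomes 20 hours.
No other chain overtakes it, so the finish is 20 hours.

20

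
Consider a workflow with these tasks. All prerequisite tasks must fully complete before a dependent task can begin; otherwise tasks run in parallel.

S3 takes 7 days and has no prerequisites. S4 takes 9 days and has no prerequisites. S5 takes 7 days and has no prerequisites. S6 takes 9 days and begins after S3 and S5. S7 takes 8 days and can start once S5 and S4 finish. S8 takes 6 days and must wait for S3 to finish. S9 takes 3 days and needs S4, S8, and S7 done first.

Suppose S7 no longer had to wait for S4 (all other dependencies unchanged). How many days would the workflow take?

Before: longest chain S4→S7→S9 = 9+8+3 = 20, finish 20.
Without S4→S7, S7's earliest start moves from 9 to 7.
New critical path: S5→S7→S9 = 7+8+3 = 18 ⇒ 18 days.

18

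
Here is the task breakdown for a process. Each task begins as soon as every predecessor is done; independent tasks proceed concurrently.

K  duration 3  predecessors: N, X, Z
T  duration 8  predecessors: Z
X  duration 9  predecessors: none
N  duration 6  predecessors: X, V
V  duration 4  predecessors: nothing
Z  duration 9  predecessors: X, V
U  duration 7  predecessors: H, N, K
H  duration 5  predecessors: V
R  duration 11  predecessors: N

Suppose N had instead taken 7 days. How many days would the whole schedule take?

28

The binding path is X→Z→K→U = 9+9+3+7 = 28; finish at 28 days.
N is off the critical path — its longest chain is 26 days, giving 2 of slack.
That remains the longest chain; total 28 days.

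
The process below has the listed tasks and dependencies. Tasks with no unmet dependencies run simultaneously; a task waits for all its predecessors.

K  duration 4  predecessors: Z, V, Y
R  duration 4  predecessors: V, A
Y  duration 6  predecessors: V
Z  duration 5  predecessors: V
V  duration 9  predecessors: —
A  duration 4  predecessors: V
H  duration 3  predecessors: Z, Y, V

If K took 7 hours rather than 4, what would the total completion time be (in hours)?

22

The binding path is V→Y→K = 9+6+4 = 19; finish at 19 hours.
K lies on that path, so at 7 hours the path becomes 22 hours.
No other chain overtakes it, so the finish is 22 hours.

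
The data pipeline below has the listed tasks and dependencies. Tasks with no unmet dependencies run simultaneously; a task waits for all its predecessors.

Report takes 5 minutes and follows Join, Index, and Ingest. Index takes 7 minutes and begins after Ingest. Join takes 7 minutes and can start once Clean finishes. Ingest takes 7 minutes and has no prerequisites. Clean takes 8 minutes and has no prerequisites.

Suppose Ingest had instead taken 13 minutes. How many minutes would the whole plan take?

As given, the longest chain is Clean→Join→Report = 8+7+5 = 20, so the finish is 20 minutes.
Ingest has 1 minute of float (longest path through it is 19).
Now Ingest→Index→Report = 13+7+5 = 25 is longest, so the finish becomes 25 minutes.

25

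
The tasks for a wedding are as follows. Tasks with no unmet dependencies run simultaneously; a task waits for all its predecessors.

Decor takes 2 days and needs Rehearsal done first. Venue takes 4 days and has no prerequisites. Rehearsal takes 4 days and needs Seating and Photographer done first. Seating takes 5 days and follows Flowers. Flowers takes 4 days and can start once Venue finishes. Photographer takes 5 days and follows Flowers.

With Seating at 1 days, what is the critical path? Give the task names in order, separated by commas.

Venue, Flowers, Photographer, Rehearsal, Decor

As given, the longest chain is Venue→Flowers→Seating→Rehearsal→Decor = 4+4+5+4+2 = 19, so the finish is 19 days.
Seating lies on that path, so at 1 day the path becomes 15 days.
Now Venue→Flowers→Photographer→Rehearsal→Decor = 4+4+5+4+2 = 19 is longest, so the finish becomes 19 days.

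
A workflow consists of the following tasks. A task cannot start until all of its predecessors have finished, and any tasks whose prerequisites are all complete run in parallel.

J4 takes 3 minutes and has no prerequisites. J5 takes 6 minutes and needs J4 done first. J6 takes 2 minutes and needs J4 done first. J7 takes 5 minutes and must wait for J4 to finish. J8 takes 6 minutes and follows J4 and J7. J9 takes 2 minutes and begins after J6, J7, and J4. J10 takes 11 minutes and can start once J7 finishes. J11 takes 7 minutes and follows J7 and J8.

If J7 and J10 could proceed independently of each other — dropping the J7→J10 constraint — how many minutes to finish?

With the dependency in place, J4→J7→J8→J11 = 3+5+6+7 = 21 sets the finish at 21 minutes.
Without J7→J10, J10's earliest start moves from 8 to 0.
After: J4→J7→J8→J11 = 3+5+6+7 = 21 → 21 minutes.

21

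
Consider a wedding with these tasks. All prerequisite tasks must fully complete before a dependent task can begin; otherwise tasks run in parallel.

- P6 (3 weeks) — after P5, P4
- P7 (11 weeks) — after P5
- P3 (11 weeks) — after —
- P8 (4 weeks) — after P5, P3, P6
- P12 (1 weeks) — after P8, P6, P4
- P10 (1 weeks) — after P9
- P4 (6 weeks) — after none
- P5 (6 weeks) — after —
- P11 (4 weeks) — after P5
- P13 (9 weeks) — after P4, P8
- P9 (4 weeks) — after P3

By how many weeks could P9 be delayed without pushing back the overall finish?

Critical path: P3→P8→P13 = 11+4+9 = 24, so the finish is 24 weeks.
P9 finishes as early as 15 and must finish by 23.
Slack of P9 = 19 − 11 = 8 weeks.

8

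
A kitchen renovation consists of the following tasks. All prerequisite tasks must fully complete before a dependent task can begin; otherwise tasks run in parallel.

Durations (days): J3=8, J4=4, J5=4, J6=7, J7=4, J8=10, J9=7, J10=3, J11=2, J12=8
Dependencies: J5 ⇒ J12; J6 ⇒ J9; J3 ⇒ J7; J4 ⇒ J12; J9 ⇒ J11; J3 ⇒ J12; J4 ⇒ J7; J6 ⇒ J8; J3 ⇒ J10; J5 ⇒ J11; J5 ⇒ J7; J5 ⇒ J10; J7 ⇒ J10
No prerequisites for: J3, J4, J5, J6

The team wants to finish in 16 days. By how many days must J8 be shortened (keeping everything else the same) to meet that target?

1

Current finish: 17 days; target: 16.
J8 is on every critical path, so each day cut from J8 cuts the finish by one (this holds down to a finish of 16).
Need 17 − 16 = 1 day off J8 → J8 becomes 9 days, finish becomes 16.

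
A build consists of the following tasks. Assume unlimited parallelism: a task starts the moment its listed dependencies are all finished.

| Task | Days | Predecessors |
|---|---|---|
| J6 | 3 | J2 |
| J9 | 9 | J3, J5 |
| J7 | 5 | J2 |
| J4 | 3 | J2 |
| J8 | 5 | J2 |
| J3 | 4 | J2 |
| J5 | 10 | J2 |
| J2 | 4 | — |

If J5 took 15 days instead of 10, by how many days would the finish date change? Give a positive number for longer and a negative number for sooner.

5

Actual critical path: J2→J5→J9 = 4+10+9 = 23 ⇒ 23 days.
J5 lies on that path, so at 15 days the path becomes 28 days.
The critical path is still J2→J5→J9; finish is now 28 days.
Change in finish: 28 − 23 = +5 days.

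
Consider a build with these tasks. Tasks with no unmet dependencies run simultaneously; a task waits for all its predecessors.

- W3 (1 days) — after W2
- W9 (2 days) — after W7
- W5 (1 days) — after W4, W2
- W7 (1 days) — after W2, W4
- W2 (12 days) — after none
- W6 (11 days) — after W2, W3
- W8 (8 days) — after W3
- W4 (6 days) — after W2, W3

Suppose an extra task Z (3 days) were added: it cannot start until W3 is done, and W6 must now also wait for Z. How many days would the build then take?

27

Originally the build takes 24 days.
With Z inserted, W6 now waits for max(W2, W3, Z).
New critical path: W2→W3→Z→W6 = 12+1+3+11 = 27 ⇒ 27 days.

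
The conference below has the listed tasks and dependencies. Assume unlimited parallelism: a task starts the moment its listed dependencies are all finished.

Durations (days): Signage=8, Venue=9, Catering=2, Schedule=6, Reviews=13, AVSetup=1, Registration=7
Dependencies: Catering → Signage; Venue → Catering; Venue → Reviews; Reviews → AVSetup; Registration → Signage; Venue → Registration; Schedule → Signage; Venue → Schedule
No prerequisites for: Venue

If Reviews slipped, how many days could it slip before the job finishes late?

1

Critical path: Venue→Registration→Signage = 9+7+8 = 24, so the finish is 24 days.
Reviews finishes as early as 22 and must finish by 23.
Slack of Reviews = 10 − 9 = 1 day.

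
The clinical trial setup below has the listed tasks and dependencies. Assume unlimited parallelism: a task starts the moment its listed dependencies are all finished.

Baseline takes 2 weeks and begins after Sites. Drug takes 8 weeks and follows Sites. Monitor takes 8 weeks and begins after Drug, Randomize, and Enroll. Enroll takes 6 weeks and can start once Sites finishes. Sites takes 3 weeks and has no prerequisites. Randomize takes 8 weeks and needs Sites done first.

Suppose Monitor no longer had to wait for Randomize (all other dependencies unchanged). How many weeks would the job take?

19

Original critical path: Sites→Randomize→Monitor = 3+8+8 = 19 ⇒ 19 weeks.
Dropping Randomize→Monitor doesn't change Monitor's earliest start (11); another predecessor still binds.
After: Sites→Drug→Monitor = 3+8+8 = 19 → 19 weeks.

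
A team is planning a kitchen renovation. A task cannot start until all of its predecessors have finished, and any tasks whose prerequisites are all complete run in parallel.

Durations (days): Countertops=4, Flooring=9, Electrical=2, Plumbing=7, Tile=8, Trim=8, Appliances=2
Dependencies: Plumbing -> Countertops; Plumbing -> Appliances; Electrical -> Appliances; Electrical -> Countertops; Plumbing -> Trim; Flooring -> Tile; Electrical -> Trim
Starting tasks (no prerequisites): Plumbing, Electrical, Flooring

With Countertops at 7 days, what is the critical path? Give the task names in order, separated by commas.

Baseline: Flooring→Tile = 9+8 = 17 → 17 days.
The longest path through Countertops is only 11 days, so Countertops has float 6.
The critical path is still Flooring→Tile; finish is now 17 days.

Flooring, Tile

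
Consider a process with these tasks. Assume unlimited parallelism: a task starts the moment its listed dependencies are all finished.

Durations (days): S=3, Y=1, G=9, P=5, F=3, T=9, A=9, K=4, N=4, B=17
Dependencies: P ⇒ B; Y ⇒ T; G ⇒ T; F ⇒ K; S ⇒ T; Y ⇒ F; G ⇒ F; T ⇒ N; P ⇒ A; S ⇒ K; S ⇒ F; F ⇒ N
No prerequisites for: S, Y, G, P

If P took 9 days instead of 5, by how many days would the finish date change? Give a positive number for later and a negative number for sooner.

Actual critical path: P→B = 5+17 = 22 ⇒ 22 days.
Since P is critical, the +4 change carries straight to that chain (now 26 days).
The critical path is still P→B; finish is now 26 days.
Change in finish: 26 − 22 = +4 days.

4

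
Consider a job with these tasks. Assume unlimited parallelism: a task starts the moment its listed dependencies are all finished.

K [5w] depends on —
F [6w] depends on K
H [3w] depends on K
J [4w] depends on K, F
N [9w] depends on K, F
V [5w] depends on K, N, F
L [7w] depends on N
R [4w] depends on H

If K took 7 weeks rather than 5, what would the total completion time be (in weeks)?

As given, the longest chain is K→F→N→L = 5+6+9+7 = 27, so the finish is 27 weeks.
K is on the critical path; changing it to 7 makes that path 29 weeks.
The critical path is still K→F→N→L; finish is now 29 weeks.

29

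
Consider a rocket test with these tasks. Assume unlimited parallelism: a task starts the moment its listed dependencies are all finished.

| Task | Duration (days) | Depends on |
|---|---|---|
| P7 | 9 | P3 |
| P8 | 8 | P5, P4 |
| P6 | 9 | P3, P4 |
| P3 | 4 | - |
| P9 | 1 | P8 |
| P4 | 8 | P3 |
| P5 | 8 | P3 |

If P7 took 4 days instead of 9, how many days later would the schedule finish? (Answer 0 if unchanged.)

The binding path is P3→P4→P6 = 4+8+9 = 21; finish at 21 days.
The longest path through P7 is only 13 days, so P7 has float 8.
That remains the longest chain; total 21 days.
Change in finish: 21 − 21 = +0 days.

0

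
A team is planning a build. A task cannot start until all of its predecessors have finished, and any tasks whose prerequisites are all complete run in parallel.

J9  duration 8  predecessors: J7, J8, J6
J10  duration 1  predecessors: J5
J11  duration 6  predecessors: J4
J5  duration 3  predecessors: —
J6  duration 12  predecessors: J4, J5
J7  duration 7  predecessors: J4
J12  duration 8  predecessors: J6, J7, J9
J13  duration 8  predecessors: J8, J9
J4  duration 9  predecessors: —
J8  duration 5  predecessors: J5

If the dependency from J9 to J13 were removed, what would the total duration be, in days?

37

With the dependency in place, J4→J6→J9→J12 = 9+12+8+8 = 37 sets the finish at 37 days.
Without J9→J13, J13's earliest start moves from 29 to 8.
New critical path: J4→J6→J9→J12 = 9+12+8+8 = 37 ⇒ 37 days.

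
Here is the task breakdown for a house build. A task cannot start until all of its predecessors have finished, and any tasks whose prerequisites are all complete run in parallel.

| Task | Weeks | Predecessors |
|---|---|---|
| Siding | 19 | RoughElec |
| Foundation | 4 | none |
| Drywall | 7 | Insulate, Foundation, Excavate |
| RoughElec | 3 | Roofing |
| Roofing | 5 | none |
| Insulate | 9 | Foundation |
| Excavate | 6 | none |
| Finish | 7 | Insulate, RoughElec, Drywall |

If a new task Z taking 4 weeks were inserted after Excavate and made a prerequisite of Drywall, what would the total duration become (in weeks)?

27

Originally the project takes 27 weeks.
With Z inserted, Drywall now waits for max(Insulate, Foundation, Excavate, Z).
New critical path: Foundation→Insulate→Drywall→Finish = 4+9+7+7 = 27 ⇒ 27 weeks.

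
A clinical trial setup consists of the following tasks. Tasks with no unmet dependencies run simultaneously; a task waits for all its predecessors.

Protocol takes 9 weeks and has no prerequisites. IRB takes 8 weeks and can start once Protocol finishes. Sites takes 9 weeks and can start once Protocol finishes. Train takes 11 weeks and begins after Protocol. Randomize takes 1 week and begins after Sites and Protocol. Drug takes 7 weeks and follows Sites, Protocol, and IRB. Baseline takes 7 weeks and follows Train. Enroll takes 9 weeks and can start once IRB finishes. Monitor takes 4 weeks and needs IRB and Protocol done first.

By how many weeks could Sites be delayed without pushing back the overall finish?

Critical path: Protocol→Train→Baseline = 9+11+7 = 27, so the finish is 27 weeks.
The longest chain containing Sites totals 25 weeks.
Float = 27 − 25 = 2.

2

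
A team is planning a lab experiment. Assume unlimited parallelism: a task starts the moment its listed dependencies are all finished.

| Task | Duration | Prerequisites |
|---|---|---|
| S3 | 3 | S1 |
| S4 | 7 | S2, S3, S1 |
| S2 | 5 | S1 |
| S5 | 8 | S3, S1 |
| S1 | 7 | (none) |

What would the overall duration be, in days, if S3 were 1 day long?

19

Actual critical path: S1→S2→S4 = 7+5+7 = 19 ⇒ 19 days.
S3 is off the critical path — its longest chain is 18 days, giving 1 of slack.
No other chain overtakes it, so the finish is 19 days.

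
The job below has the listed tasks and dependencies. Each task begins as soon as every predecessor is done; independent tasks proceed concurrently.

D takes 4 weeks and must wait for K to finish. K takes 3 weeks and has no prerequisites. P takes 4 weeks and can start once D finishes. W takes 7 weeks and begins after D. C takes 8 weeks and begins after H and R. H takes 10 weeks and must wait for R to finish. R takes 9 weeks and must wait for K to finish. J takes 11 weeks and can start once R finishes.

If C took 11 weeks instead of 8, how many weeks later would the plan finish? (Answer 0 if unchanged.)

3

Critical path before the change: K→R→H→C = 3+9+10+8 = 30 giving 30 weeks.
C is on the critical path; changing it to 11 makes that path 33 weeks.
That remains the longest chain; total 33 weeks.
Change in finish: 33 − 30 = +3 weeks.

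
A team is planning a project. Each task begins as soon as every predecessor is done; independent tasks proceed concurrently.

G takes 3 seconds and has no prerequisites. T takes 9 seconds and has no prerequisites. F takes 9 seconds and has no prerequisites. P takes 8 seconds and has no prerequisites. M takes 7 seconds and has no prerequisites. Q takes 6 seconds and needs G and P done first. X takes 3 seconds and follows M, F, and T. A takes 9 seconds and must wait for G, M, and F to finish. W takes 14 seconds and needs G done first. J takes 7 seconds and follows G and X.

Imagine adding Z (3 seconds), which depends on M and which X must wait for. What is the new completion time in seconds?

20

Originally the project takes 19 seconds.
With Z inserted, X now waits for max(M, F, T, Z).
New critical path: M→Z→X→J = 7+3+3+7 = 20 ⇒ 20 seconds.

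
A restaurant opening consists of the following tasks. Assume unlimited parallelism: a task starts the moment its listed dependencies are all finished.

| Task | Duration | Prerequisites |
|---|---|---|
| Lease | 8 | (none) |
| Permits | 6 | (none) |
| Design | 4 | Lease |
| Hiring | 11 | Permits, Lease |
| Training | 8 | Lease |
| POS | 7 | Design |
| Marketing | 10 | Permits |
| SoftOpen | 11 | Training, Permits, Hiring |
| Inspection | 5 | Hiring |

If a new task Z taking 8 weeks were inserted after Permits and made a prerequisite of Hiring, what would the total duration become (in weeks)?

Originally the schedule takes 30 weeks.
With Z inserted, Hiring now waits for max(Permits, Lease, Z).
New critical path: Permits→Z→Hiring→SoftOpen = 6+8+11+11 = 36 ⇒ 36 weeks.

36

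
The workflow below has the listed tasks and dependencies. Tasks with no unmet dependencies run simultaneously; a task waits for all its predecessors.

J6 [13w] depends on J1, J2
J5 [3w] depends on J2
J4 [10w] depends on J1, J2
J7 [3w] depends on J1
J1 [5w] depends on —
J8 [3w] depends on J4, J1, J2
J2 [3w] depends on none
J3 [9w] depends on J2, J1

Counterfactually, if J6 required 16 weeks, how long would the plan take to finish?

The binding path is J1→J6 = 5+13 = 18; finish at 18 weeks.
J6 is on the critical path; changing it to 16 makes that path 21 weeks.
No other chain overtakes it, so the finish is 21 weeks.

21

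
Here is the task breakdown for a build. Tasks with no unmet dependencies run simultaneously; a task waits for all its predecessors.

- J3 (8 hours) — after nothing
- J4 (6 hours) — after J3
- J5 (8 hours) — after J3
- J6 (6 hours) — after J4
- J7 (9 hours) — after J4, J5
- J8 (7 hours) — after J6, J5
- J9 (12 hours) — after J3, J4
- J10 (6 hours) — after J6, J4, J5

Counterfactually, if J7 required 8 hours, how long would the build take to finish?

27

As given, the longest chain is J3→J4→J6→J8 = 8+6+6+7 = 27, so the finish is 27 hours.
J7 is off the critical path — its longest chain is 25 hours, giving 2 of slack.
The critical path is still J3→J4→J6→J8; finish is now 27 hours.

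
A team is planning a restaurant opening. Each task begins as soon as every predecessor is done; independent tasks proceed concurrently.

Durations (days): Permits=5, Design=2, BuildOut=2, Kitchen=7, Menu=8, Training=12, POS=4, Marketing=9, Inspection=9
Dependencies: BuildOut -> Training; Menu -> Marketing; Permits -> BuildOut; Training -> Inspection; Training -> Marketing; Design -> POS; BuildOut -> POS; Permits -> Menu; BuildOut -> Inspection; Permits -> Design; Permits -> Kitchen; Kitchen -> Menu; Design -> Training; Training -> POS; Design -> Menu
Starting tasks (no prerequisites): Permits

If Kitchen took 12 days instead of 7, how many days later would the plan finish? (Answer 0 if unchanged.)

5

As given, the longest chain is Permits→Kitchen→Menu→Marketing = 5+7+8+9 = 29, so the finish is 29 days.
Kitchen lies on that path, so at 12 days the path becomes 34 days.
The critical path is still Permits→Kitchen→Menu→Marketing; finish is now 34 days.
Change in finish: 34 − 29 = +5 days.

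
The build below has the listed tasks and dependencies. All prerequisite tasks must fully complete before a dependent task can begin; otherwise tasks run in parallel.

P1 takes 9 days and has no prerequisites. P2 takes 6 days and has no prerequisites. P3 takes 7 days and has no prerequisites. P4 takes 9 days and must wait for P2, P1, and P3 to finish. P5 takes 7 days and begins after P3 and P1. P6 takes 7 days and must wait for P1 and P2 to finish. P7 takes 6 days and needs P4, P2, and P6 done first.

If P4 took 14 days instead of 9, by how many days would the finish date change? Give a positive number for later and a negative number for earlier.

5

The binding path is P1→P4→P7 = 9+9+6 = 24; finish at 24 days.
P4 is on the critical path; changing it to 14 makes that path 29 days.
The critical path is still P1→P4→P7; finish is now 29 days.
Change in finish: 29 − 24 = +5 days.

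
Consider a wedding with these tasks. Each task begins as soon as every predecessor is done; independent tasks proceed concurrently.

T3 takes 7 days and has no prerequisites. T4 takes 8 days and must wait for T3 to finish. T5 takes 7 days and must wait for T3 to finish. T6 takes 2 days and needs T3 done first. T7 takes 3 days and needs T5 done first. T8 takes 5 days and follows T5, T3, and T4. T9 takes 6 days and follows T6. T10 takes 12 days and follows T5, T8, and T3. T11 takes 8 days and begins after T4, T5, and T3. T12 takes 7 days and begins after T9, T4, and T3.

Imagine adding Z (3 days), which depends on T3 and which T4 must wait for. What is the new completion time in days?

Originally the wedding takes 32 days.
With Z inserted, T4 now waits for max(T3, Z).
New critical path: T3→Z→T4→T8→T10 = 7+3+8+5+12 = 35 ⇒ 35 days.

35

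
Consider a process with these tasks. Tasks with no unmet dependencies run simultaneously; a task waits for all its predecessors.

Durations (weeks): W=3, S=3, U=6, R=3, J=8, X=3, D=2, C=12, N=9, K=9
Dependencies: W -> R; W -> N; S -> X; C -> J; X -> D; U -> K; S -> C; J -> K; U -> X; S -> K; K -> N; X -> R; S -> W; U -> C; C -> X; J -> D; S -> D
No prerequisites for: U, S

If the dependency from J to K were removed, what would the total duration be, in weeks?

Before: longest chain U→C→J→K→N = 6+12+8+9+9 = 44, finish 44.
Without J→K, K's earliest start moves from 26 to 6.
After: U→C→J→D = 6+12+8+2 = 28 → 28 weeks.

28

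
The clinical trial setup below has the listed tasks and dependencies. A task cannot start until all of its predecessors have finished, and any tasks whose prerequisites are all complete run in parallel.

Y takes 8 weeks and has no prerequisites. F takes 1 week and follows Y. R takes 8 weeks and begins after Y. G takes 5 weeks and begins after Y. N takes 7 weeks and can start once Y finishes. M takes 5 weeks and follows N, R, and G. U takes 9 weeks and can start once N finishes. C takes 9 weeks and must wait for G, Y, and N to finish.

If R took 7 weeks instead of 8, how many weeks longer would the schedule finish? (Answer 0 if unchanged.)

0

Critical path before the change: Y→N→U = 8+7+9 = 24 giving 24 weeks.
The longest path through R is only 21 weeks, so R has float 3.
The critical path is still Y→N→U; finish is now 24 weeks.
Change in finish: 24 − 24 = +0 weeks.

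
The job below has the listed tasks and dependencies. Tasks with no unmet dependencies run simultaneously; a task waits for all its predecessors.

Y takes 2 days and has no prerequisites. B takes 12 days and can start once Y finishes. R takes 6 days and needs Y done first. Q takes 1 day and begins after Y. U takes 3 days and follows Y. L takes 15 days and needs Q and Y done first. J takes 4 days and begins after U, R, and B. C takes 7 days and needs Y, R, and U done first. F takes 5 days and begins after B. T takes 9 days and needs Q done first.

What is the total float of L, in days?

Y→B→F = 2+12+5 = 19 sets the makespan at 19 days.
L finishes as early as 18 and must finish by 19.
Float = 19 − 18 = 1.

1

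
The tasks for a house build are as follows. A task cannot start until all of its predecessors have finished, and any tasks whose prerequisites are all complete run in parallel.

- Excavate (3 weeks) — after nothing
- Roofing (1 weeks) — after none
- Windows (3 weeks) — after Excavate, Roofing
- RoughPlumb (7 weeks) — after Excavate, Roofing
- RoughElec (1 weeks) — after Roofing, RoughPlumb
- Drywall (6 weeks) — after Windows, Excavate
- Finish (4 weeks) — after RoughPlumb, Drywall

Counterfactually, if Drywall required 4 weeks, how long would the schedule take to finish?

The binding path is Excavate→Windows→Drywall→Finish = 3+3+6+4 = 16; finish at 16 weeks.
Drywall is on the critical path; changing it to 4 makes that path 14 weeks.
That remains the longest chain; total 14 weeks.

14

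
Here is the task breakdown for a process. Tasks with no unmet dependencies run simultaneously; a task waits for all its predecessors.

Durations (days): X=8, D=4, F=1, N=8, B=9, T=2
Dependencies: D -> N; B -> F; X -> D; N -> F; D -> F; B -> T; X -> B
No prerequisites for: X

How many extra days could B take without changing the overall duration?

2

X→D→N→F = 8+4+8+1 = 21 sets the makespan at 21 days.
The longest chain containing B totals 19 days.
Slack of B = 10 − 8 = 2 days.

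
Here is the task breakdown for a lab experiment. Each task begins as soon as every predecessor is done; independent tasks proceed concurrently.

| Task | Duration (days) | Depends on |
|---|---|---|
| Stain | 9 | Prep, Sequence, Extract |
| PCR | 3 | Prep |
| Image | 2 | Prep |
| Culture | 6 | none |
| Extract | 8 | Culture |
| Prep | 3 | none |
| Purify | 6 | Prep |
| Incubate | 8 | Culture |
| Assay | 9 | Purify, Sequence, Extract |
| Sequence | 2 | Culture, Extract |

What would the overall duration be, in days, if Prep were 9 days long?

25

Actual critical path: Culture→Extract→Sequence→Assay = 6+8+2+9 = 25 ⇒ 25 days.
Prep has 7 days of float (longest path through it is 18).
No other chain overtakes it, so the finish is 25 days.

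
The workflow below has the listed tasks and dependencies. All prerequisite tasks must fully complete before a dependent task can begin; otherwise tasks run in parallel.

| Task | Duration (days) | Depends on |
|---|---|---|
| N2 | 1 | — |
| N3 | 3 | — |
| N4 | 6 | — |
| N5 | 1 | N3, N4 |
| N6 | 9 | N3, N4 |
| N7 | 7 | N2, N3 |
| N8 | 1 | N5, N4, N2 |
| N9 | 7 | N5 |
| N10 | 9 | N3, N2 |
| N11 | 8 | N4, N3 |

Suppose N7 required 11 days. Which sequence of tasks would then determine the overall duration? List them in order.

N4, N6

Baseline: N4→N6 = 6+9 = 15 → 15 days.
N7 has 5 days of float (longest path through it is 10).
The critical path is still N4→N6; finish is now 15 days.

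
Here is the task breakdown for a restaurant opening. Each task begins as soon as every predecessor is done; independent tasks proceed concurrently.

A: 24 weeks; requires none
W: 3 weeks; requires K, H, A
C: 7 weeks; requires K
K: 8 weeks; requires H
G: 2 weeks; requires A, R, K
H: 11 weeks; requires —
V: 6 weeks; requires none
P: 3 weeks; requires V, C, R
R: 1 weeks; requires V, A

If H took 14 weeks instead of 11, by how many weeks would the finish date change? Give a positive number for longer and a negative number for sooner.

Actual critical path: H→K→C→P = 11+8+7+3 = 29 ⇒ 29 weeks.
Since H is critical, the +3 change carries straight to that chain (now 32 weeks).
The critical path is still H→K→C→P; finish is now 32 weeks.
Change in finish: 32 − 29 = +3 weeks.

3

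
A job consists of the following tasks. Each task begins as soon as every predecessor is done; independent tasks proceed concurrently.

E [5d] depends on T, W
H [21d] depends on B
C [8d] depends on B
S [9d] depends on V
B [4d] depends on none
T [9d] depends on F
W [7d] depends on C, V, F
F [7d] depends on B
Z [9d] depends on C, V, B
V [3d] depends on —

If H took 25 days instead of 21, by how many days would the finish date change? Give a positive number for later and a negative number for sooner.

Actual critical path: B→H = 4+21 = 25 ⇒ 25 days.
H is on the critical path; changing it to 25 makes that path 29 days.
The critical path is still B→H; finish is now 29 days.
Change in finish: 29 − 25 = +4 days.

4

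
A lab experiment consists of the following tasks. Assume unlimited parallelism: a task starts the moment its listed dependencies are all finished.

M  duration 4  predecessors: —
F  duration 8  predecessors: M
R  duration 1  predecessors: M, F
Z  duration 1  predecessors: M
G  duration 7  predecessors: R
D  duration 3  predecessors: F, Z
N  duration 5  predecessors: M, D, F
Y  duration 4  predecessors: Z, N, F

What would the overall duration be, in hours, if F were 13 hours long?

29

Critical path before the change: M→F→D→N→Y = 4+8+3+5+4 = 24 giving 24 hours.
Since F is critical, the +5 change carries straight to that chain (now 29 hours).
That remains the longest chain; total 29 hours.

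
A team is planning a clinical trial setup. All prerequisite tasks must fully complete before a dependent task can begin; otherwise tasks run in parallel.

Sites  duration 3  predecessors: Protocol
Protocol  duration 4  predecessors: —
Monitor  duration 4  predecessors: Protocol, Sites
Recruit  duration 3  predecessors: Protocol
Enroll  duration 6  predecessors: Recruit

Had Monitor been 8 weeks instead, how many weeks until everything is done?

15

As given, the longest chain is Protocol→Recruit→Enroll = 4+3+6 = 13, so the finish is 13 weeks.
The longest path through Monitor is only 11 weeks, so Monitor has float 2.
The binding chain switches to Protocol→Sites→Monitor = 4+3+8 = 15; finish 15 weeks.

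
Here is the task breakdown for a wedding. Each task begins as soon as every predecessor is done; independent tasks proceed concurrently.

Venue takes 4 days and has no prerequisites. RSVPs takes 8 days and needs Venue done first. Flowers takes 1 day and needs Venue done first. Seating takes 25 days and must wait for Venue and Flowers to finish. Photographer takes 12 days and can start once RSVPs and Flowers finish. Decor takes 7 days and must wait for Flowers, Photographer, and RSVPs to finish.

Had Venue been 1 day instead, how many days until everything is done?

28

Baseline: Venue→RSVPs→Photographer→Decor = 4+8+12+7 = 31 → 31 days.
Since Venue is critical, the -3 change carries straight to that chain (now 28 days).
The critical path is still Venue→RSVPs→Photographer→Decor; finish is now 28 days.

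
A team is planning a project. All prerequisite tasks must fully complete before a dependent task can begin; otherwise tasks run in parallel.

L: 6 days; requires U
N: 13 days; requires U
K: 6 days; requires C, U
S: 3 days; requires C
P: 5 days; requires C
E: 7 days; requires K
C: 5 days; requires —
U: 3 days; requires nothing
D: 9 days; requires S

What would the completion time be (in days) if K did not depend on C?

With the dependency in place, C→K→E = 5+6+7 = 18 sets the finish at 18 days.
Without C→K, K's earliest start moves from 5 to 3.
New critical path: C→S→D = 5+3+9 = 17 ⇒ 17 days.

17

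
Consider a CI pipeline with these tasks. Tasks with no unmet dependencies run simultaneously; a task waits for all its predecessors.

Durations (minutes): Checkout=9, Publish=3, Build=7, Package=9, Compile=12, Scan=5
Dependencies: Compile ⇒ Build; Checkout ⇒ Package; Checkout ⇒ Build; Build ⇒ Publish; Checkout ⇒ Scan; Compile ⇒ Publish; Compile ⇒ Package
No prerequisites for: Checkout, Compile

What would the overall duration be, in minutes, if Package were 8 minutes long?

Baseline: Compile→Build→Publish = 12+7+3 = 22 → 22 minutes.
Package is off the critical path — its longest chain is 21 minutes, giving 1 of slack.
That remains the longest chain; total 22 minutes.

22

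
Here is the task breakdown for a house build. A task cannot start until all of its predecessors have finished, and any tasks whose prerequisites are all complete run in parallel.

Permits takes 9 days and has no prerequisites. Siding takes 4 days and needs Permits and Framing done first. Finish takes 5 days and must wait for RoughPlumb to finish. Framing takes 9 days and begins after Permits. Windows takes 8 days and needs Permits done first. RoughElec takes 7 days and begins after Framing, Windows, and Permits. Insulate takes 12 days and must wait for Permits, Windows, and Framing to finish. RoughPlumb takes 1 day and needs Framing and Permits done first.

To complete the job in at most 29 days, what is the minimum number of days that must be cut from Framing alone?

Current finish: 30 days; target: 29.
Framing is on every critical path, so each day cut from Framing cuts the finish by one (this holds down to a finish of 29).
Need 30 − 29 = 1 day off Framing → Framing becomes 8 days, finish becomes 29.

1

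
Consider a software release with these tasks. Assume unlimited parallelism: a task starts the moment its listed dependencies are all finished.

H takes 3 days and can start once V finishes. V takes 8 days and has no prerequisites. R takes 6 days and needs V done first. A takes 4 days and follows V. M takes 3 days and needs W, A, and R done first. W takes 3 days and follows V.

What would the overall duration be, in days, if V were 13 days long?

22

Baseline: V→R→M = 8+6+3 = 17 → 17 days.
Since V is critical, the +5 change carries straight to that chain (now 22 days).
No other chain overtakes it, so the finish is 22 days.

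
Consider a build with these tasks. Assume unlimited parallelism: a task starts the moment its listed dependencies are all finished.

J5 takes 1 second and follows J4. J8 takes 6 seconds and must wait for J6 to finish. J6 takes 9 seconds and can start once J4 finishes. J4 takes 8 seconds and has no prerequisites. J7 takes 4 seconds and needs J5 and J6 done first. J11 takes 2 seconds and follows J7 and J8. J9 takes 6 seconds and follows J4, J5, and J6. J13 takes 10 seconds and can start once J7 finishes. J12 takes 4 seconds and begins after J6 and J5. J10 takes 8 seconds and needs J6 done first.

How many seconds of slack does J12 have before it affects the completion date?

The longest chain is J4→J6→J7→J13 = 8+9+4+10 = 31; overall finish 31 seconds.
J12 finishes as early as 21 and must finish by 31.
Slack of J12 = 27 − 17 = 10 seconds.

10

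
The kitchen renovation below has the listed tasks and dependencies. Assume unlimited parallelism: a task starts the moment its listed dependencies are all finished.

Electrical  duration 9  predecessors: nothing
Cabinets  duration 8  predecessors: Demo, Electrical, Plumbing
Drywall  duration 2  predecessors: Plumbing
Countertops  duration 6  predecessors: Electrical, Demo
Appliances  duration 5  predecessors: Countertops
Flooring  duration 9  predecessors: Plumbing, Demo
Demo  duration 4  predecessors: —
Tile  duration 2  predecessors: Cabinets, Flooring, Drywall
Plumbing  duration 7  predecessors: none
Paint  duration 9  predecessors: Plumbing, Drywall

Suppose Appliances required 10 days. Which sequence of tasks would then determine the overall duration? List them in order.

Electrical, Countertops, Appliances

As given, the longest chain is Electrical→Countertops→Appliances = 9+6+5 = 20, so the finish is 20 days.
Appliances is on the critical path; changing it to 10 makes that path 25 days.
No other chain overtakes it, so the finish is 25 days.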